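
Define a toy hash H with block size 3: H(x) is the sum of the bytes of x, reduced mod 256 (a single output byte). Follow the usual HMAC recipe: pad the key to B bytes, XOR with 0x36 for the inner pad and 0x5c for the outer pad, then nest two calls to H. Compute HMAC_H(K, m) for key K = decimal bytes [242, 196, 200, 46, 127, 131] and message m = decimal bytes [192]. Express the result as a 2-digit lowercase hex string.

Key decimal bytes [242, 196, 200, 46, 127, 131] = f2 c4 c8 2e 7f 83 is 6 bytes > B = 3, so hash it first: H(key) = ae, then zero-pad to 3 bytes: K' = ae 00 00.
K' ⊕ ipad = 98 36 36.  K' ⊕ opad = f2 5c 5c.
Inner input = (K'⊕ipad) ∥ m = 98 36 36 ∥ c0.
Inner hash: sum = 152+54+54+192 = 452; mod 256 = 196 → c4.
Outer input = (K'⊕opad) ∥ inner = f2 5c 5c ∥ c4.
Outer hash (tag): sum = 242+92+92+196 = 622; mod 256 = 110 → 6e.

6e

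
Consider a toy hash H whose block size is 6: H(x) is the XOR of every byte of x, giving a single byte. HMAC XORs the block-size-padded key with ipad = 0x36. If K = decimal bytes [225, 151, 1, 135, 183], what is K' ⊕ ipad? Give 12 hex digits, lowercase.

d7a137b18136

Key decimal bytes [225, 151, 1, 135, 183] = e1 97 01 87 b7 is 5 bytes ≤ B = 6; zero-pad to 6 bytes: K' = e1 97 01 87 b7 00.
XOR each byte with 0x36: e1⊕36=d7, 97⊕36=a1, 01⊕36=37, 87⊕36=b1, b7⊕36=81, 00⊕36=36.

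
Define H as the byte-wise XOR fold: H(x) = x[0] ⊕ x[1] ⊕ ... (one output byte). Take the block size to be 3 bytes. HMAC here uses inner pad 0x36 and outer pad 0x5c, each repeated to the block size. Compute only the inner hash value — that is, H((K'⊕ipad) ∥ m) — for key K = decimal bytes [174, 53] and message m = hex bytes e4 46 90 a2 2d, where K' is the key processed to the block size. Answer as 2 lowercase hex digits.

10

Key decimal bytes [174, 53] = ae 35 is 2 bytes ≤ B = 3; zero-pad to 3 bytes: K' = ae 35 00.
K' ⊕ ipad = 98 03 36.
Inner input = 98 03 36 ∥ e4 46 90 a2 2d.
Inner hash: XOR 98⊕03⊕36⊕e4⊕46⊕90⊕a2⊕2d = 10.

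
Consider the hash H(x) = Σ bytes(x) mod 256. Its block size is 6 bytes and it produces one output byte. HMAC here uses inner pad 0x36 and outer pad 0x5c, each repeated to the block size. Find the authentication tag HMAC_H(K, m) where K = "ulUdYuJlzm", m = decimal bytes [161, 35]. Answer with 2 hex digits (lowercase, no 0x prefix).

2a

Key "ulUdYuJlzm" = 75 6c 55 64 59 75 4a 6c 7a 6d is 10 bytes > B = 6, so hash it first: H(key) = 05, then zero-pad to 6 bytes: K' = 05 00 00 00 00 00.
K' ⊕ ipad = 33 36 36 36 36 36.  K' ⊕ opad = 59 5c 5c 5c 5c 5c.
Inner input = (K'⊕ipad) ∥ m = 33 36 36 36 36 36 ∥ a1 23.
Inner hash: sum = 51+54+54+54+54+54+161+35 = 517; mod 256 = 5 → 05.
Outer input = (K'⊕opad) ∥ inner = 59 5c 5c 5c 5c 5c ∥ 05.
Outer hash (tag): sum = 89+92+92+92+92+92+5 = 554; mod 256 = 42 → 2a.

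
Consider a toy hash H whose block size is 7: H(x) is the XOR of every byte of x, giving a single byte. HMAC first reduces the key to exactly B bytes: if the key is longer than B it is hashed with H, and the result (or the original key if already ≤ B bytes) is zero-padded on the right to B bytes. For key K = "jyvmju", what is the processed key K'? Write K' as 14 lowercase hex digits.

Key "jyvmju" = 6a 79 76 6d 6a 75 is 6 bytes ≤ B = 7; zero-pad to 7 bytes: K' = 6a 79 76 6d 6a 75 00.

6a79766d6a7500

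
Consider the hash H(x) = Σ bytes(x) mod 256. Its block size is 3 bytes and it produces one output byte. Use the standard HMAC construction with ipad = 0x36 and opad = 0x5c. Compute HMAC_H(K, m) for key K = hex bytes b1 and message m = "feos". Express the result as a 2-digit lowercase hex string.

Key hex bytes b1 is 1 byte ≤ B = 3; zero-pad to 3 bytes: K' = b1 00 00.
K' ⊕ ipad = 87 36 36.  K' ⊕ opad = ed 5c 5c.
Inner input = (K'⊕ipad) ∥ m = 87 36 36 ∥ 66 65 6f 73.
Inner hash: sum = 135+54+54+102+101+111+115 = 672; mod 256 = 160 → a0.
Outer input = (K'⊕opad) ∥ inner = ed 5c 5c ∥ a0.
Outer hash (tag): sum = 237+92+92+160 = 581; mod 256 = 69 → 45.

45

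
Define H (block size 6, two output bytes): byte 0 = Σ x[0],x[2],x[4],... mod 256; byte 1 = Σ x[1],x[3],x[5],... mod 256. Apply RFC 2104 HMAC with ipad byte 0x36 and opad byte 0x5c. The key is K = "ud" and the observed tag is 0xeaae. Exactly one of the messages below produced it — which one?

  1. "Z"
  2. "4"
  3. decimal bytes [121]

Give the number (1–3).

Key "ud" = 75 64 is 2 bytes ≤ B = 6; zero-pad to 6 bytes: K' = 75 64 00 00 00 00.
K' ⊕ ipad = 43 52 36 36 36 36; K' ⊕ opad = 29 38 5c 5c 5c 5c.
m1: inner = H(43 52 36 36 36 36 5a) = 09 be; tag = H(29 38 5c 5c 5c 5c 09 be) = eaae ← matches
m2: inner = H(43 52 36 36 36 36 34) = e3 be; tag = H(29 38 5c 5c 5c 5c e3 be) = c4ae
m3: inner = H(43 52 36 36 36 36 79) = 28 be; tag = H(29 38 5c 5c 5c 5c 28 be) = 09ae

1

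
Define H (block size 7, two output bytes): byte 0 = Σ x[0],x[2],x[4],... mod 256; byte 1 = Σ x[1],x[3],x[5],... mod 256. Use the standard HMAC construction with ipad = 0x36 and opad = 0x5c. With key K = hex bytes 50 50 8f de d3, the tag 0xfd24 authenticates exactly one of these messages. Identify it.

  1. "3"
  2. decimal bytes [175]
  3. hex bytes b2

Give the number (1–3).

2

Key hex bytes 50 50 8f de d3 is 5 bytes ≤ B = 7; zero-pad to 7 bytes: K' = 50 50 8f de d3 00 00.
K' ⊕ ipad = 66 66 b9 e8 e5 36 36; K' ⊕ opad = 0c 0c d3 82 8f 5c 5c.
m1: inner = H(66 66 b9 e8 e5 36 36 33) = 3a b7; tag = H(0c 0c d3 82 8f 5c 5c 3a b7) = 8124
m2: inner = H(66 66 b9 e8 e5 36 36 af) = 3a 33; tag = H(0c 0c d3 82 8f 5c 5c 3a 33) = fd24 ← matches
m3: inner = H(66 66 b9 e8 e5 36 36 b2) = 3a 36; tag = H(0c 0c d3 82 8f 5c 5c 3a 36) = 0024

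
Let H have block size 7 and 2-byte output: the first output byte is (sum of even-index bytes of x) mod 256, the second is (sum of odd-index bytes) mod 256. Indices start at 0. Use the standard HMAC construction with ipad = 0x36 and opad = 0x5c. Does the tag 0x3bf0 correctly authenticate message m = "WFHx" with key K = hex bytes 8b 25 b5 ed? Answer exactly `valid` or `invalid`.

valid

Key hex bytes 8b 25 b5 ed is 4 bytes ≤ B = 7; zero-pad to 7 bytes: K' = 8b 25 b5 ed 00 00 00.
K' ⊕ ipad = bd 13 83 db 36 36 36; K' ⊕ opad = d7 79 e9 b1 5c 5c 5c.
Inner hash: even-index sum = 618 mod 256 = 106; odd-index sum = 451 mod 256 = 195 → 6a c3.
Outer hash (recomputed tag): even-index sum = 827 mod 256 = 59; odd-index sum = 496 mod 256 = 240 → 3b f0.
Recomputed tag = 3bf0; claimed = 3bf0 → match.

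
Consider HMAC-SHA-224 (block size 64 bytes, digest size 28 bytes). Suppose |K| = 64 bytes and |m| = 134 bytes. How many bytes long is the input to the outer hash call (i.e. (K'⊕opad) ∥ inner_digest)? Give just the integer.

Key is 64 ≤ 64 bytes, zero-padded: |K'| = 64.
Outer input = (K'⊕opad) ∥ H(inner) → 64 + 28 = 92 bytes.

92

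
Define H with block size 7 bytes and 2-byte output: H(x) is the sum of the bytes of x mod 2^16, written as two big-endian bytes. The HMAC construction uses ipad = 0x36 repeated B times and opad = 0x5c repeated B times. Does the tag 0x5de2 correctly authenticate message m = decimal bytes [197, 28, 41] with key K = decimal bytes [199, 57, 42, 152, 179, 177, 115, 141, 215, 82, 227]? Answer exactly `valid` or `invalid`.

invalid

Key decimal bytes [199, 57, 42, 152, 179, 177, 115, 141, 215, 82, 227] = c7 39 2a 98 b3 b1 73 8d d7 52 e3 is 11 bytes > B = 7, so hash it first: H(key) = 06 32, then zero-pad to 7 bytes: K' = 06 32 00 00 00 00 00.
K' ⊕ ipad = 30 04 36 36 36 36 36; K' ⊕ opad = 5a 6e 5c 5c 5c 5c 5c.
Inner hash: sum = 48+4+54+54+54+54+54+197+28+41 = 588 → 02 4c.
Outer hash (recomputed tag): sum = 90+110+92+92+92+92+92+2+76 = 738 → 02 e2.
Recomputed tag = 02e2; claimed = 5de2 → mismatch.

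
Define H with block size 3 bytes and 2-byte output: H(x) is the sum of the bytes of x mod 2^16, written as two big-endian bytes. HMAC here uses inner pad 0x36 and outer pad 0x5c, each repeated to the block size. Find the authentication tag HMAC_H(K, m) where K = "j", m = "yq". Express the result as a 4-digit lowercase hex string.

Key "j" = 6a is 1 byte ≤ B = 3; zero-pad to 3 bytes: K' = 6a 00 00.
K' ⊕ ipad = 5c 36 36.  K' ⊕ opad = 36 5c 5c.
Inner input = (K'⊕ipad) ∥ m = 5c 36 36 ∥ 79 71.
Inner hash: sum = 92+54+54+121+113 = 434 → 01 b2.
Outer input = (K'⊕opad) ∥ inner = 36 5c 5c ∥ 01 b2.
Outer hash (tag): sum = 54+92+92+1+178 = 417 → 01 a1.

01a1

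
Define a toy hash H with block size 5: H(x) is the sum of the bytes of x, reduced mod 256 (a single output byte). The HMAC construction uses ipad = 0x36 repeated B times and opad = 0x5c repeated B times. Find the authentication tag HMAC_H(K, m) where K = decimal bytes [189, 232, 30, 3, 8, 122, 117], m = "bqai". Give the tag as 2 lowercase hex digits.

Key decimal bytes [189, 232, 30, 3, 8, 122, 117] = bd e8 1e 03 08 7a 75 is 7 bytes > B = 5, so hash it first: H(key) = bd, then zero-pad to 5 bytes: K' = bd 00 00 00 00.
K' ⊕ ipad = 8b 36 36 36 36.  K' ⊕ opad = e1 5c 5c 5c 5c.
Inner input = (K'⊕ipad) ∥ m = 8b 36 36 36 36 ∥ 62 71 61 69.
Inner hash: sum = 139+54+54+54+54+98+113+97+105 = 768; mod 256 = 0 → 00.
Outer input = (K'⊕opad) ∥ inner = e1 5c 5c 5c 5c ∥ 00.
Outer hash (tag): sum = 225+92+92+92+92+0 = 593; mod 256 = 81 → 51.

51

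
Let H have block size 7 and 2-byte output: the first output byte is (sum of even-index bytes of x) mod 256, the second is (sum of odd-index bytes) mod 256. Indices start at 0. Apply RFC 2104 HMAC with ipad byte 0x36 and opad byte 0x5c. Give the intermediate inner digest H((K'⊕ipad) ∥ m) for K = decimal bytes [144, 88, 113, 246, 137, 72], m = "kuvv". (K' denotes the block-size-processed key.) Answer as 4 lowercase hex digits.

Key decimal bytes [144, 88, 113, 246, 137, 72] = 90 58 71 f6 89 48 is 6 bytes ≤ B = 7; zero-pad to 7 bytes: K' = 90 58 71 f6 89 48 00.
K' ⊕ ipad = a6 6e 47 c0 bf 7e 36.
Inner input = a6 6e 47 c0 bf 7e 36 ∥ 6b 75 76 76.
Inner hash: even-index sum = 717 mod 256 = 205; odd-index sum = 653 mod 256 = 141 → cd 8d.

cd8d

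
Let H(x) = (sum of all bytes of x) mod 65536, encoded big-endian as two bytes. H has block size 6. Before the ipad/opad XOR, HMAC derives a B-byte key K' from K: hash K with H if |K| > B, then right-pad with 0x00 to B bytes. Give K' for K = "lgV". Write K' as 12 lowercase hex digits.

6c6756000000

Key "lgV" = 6c 67 56 is 3 bytes ≤ B = 6; zero-pad to 6 bytes: K' = 6c 67 56 00 00 00.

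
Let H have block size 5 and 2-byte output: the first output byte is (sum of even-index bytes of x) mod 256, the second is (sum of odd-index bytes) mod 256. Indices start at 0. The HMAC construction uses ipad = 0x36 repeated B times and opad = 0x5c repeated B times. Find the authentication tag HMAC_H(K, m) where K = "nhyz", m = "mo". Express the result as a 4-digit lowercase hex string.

caa6

Key "nhyz" = 6e 68 79 7a is 4 bytes ≤ B = 5; zero-pad to 5 bytes: K' = 6e 68 79 7a 00.
K' ⊕ ipad = 58 5e 4f 4c 36.  K' ⊕ opad = 32 34 25 26 5c.
Inner input = (K'⊕ipad) ∥ m = 58 5e 4f 4c 36 ∥ 6d 6f.
Inner hash: even-index sum = 332 mod 256 = 76; odd-index sum = 279 mod 256 = 23 → 4c 17.
Outer input = (K'⊕opad) ∥ inner = 32 34 25 26 5c ∥ 4c 17.
Outer hash (tag): even-index sum = 202 mod 256 = 202; odd-index sum = 166 mod 256 = 166 → ca a6.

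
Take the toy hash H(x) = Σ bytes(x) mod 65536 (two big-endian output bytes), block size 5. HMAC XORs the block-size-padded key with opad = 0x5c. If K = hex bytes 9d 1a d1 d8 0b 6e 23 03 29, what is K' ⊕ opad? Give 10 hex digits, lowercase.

Key hex bytes 9d 1a d1 d8 0b 6e 23 03 29 is 9 bytes > B = 5, so hash it first: H(key) = 03 28, then zero-pad to 5 bytes: K' = 03 28 00 00 00.
XOR each byte with 0x5c: 03⊕5c=5f, 28⊕5c=74, 00⊕5c=5c, 00⊕5c=5c, 00⊕5c=5c.

5f745c5c5c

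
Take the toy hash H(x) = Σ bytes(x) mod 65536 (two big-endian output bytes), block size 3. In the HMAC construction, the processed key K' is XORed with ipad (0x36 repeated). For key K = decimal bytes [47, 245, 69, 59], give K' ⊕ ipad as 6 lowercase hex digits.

379236

Key decimal bytes [47, 245, 69, 59] = 2f f5 45 3b is 4 bytes > B = 3, so hash it first: H(key) = 01 a4, then zero-pad to 3 bytes: K' = 01 a4 00.
XOR each byte with 0x36: 01⊕36=37, a4⊕36=92, 00⊕36=36.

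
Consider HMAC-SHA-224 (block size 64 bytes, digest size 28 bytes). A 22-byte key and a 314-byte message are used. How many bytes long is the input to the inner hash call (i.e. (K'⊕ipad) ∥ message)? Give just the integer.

Key is 22 ≤ 64 bytes, zero-padded: |K'| = 64.
Inner input = (K'⊕ipad) ∥ m → 64 + 314 = 378 bytes.

378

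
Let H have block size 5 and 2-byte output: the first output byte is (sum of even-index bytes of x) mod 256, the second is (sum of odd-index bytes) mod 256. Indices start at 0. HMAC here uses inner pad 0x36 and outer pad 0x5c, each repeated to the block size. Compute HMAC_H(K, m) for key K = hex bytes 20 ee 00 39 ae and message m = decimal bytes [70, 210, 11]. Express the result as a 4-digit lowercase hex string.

Key hex bytes 20 ee 00 39 ae is exactly B = 5 bytes: K' = 20 ee 00 39 ae.
K' ⊕ ipad = 16 d8 36 0f 98.  K' ⊕ opad = 7c b2 5c 65 f2.
Inner input = (K'⊕ipad) ∥ m = 16 d8 36 0f 98 ∥ 46 d2 0b.
Inner hash: even-index sum = 438 mod 256 = 182; odd-index sum = 312 mod 256 = 56 → b6 38.
Outer input = (K'⊕opad) ∥ inner = 7c b2 5c 65 f2 ∥ b6 38.
Outer hash (tag): even-index sum = 514 mod 256 = 2; odd-index sum = 461 mod 256 = 205 → 02 cd.

02cd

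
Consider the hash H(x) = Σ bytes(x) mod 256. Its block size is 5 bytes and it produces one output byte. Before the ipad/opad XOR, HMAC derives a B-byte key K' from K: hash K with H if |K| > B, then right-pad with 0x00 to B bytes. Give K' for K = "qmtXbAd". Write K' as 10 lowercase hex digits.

b100000000

|K| = 7 > B = 5, so first hash the key.
H(K): sum = 113+109+116+88+98+65+100 = 689; mod 256 = 177 → b1.
Zero-pad H(K) = b1 to 5 bytes: K' = b1 00 00 00 00.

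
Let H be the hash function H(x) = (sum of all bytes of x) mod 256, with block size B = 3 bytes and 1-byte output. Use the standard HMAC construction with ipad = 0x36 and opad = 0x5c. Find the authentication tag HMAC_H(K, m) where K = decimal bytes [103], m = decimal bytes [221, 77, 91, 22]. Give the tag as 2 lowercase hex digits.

4b

Key decimal bytes [103] = 67 is 1 byte ≤ B = 3; zero-pad to 3 bytes: K' = 67 00 00.
K' ⊕ ipad = 51 36 36.  K' ⊕ opad = 3b 5c 5c.
Inner input = (K'⊕ipad) ∥ m = 51 36 36 ∥ dd 4d 5b 16.
Inner hash: sum = 81+54+54+221+77+91+22 = 600; mod 256 = 88 → 58.
Outer input = (K'⊕opad) ∥ inner = 3b 5c 5c ∥ 58.
Outer hash (tag): sum = 59+92+92+88 = 331; mod 256 = 75 → 4b.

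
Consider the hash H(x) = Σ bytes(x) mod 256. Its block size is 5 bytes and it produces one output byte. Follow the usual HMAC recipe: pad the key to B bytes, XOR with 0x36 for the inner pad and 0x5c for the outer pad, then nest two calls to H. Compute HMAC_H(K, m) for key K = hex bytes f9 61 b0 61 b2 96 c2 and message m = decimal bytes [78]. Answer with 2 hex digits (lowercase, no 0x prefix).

02

Key hex bytes f9 61 b0 61 b2 96 c2 is 7 bytes > B = 5, so hash it first: H(key) = 75, then zero-pad to 5 bytes: K' = 75 00 00 00 00.
K' ⊕ ipad = 43 36 36 36 36.  K' ⊕ opad = 29 5c 5c 5c 5c.
Inner input = (K'⊕ipad) ∥ m = 43 36 36 36 36 ∥ 4e.
Inner hash: sum = 67+54+54+54+54+78 = 361; mod 256 = 105 → 69.
Outer input = (K'⊕opad) ∥ inner = 29 5c 5c 5c 5c ∥ 69.
Outer hash (tag): sum = 41+92+92+92+92+105 = 514; mod 256 = 2 → 02.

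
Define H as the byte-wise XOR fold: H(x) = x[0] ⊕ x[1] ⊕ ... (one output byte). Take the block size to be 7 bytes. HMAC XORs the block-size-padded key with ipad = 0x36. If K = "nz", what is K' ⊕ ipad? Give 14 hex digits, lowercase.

584c3636363636

Key "nz" = 6e 7a is 2 bytes ≤ B = 7; zero-pad to 7 bytes: K' = 6e 7a 00 00 00 00 00.
XOR each byte with 0x36: 6e⊕36=58, 7a⊕36=4c, 00⊕36=36, 00⊕36=36, 00⊕36=36, 00⊕36=36, 00⊕36=36.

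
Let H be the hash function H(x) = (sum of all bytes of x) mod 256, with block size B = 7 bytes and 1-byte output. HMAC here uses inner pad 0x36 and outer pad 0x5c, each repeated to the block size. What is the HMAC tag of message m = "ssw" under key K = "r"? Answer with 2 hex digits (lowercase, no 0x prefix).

Key "r" = 72 is 1 byte ≤ B = 7; zero-pad to 7 bytes: K' = 72 00 00 00 00 00 00.
K' ⊕ ipad = 44 36 36 36 36 36 36.  K' ⊕ opad = 2e 5c 5c 5c 5c 5c 5c.
Inner input = (K'⊕ipad) ∥ m = 44 36 36 36 36 36 36 ∥ 73 73 77.
Inner hash: sum = 68+54+54+54+54+54+54+115+115+119 = 741; mod 256 = 229 → e5.
Outer input = (K'⊕opad) ∥ inner = 2e 5c 5c 5c 5c 5c 5c ∥ e5.
Outer hash (tag): sum = 46+92+92+92+92+92+92+229 = 827; mod 256 = 59 → 3b.

3b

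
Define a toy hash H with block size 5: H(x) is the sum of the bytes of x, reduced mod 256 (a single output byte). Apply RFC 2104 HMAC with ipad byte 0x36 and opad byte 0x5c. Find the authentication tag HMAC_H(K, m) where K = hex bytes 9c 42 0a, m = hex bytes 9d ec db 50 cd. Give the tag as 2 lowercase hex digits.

Key hex bytes 9c 42 0a is 3 bytes ≤ B = 5; zero-pad to 5 bytes: K' = 9c 42 0a 00 00.
K' ⊕ ipad = aa 74 3c 36 36.  K' ⊕ opad = c0 1e 56 5c 5c.
Inner input = (K'⊕ipad) ∥ m = aa 74 3c 36 36 ∥ 9d ec db 50 cd.
Inner hash: sum = 170+116+60+54+54+157+236+219+80+205 = 1351; mod 256 = 71 → 47.
Outer input = (K'⊕opad) ∥ inner = c0 1e 56 5c 5c ∥ 47.
Outer hash (tag): sum = 192+30+86+92+92+71 = 563; mod 256 = 51 → 33.

33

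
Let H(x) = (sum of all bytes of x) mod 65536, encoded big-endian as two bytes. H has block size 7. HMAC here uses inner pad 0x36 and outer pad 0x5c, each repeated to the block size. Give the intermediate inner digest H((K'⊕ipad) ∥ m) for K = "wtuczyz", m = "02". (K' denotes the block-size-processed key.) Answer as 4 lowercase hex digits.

Key "wtuczyz" = 77 74 75 63 7a 79 7a is exactly B = 7 bytes: K' = 77 74 75 63 7a 79 7a.
K' ⊕ ipad = 41 42 43 55 4c 4f 4c.
Inner input = 41 42 43 55 4c 4f 4c ∥ 30 32.
Inner hash: sum = 65+66+67+85+76+79+76+48+50 = 612 → 02 64.

0264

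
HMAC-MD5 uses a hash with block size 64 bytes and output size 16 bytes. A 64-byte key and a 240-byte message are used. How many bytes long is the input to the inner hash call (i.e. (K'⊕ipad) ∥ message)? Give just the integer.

Key is 64 ≤ 64 bytes, zero-padded: |K'| = 64.
Inner input = (K'⊕ipad) ∥ m → 64 + 240 = 304 bytes.

304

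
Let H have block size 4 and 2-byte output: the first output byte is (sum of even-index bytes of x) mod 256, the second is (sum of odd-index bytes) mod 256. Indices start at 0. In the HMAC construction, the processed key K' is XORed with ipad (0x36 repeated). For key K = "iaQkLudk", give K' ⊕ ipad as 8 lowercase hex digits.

Key "iaQkLudk" = 69 61 51 6b 4c 75 64 6b is 8 bytes > B = 4, so hash it first: H(key) = 6a ac, then zero-pad to 4 bytes: K' = 6a ac 00 00.
XOR each byte with 0x36: 6a⊕36=5c, ac⊕36=9a, 00⊕36=36, 00⊕36=36.

5c9a3636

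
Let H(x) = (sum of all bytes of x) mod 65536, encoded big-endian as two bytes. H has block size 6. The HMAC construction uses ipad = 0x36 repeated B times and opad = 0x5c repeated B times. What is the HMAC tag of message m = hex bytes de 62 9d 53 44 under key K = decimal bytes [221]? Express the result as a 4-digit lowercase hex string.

Key decimal bytes [221] = dd is 1 byte ≤ B = 6; zero-pad to 6 bytes: K' = dd 00 00 00 00 00.
K' ⊕ ipad = eb 36 36 36 36 36.  K' ⊕ opad = 81 5c 5c 5c 5c 5c.
Inner input = (K'⊕ipad) ∥ m = eb 36 36 36 36 36 ∥ de 62 9d 53 44.
Inner hash: sum = 235+54+54+54+54+54+222+98+157+83+68 = 1133 → 04 6d.
Outer input = (K'⊕opad) ∥ inner = 81 5c 5c 5c 5c 5c ∥ 04 6d.
Outer hash (tag): sum = 129+92+92+92+92+92+4+109 = 702 → 02 be.

02be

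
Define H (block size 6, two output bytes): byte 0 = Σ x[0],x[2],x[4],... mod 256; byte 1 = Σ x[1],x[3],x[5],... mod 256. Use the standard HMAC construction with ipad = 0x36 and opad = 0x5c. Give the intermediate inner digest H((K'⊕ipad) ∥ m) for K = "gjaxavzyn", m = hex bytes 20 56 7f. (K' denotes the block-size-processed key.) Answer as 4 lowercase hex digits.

Key "gjaxavzyn" = 67 6a 61 78 61 76 7a 79 6e is 9 bytes > B = 6, so hash it first: H(key) = 11 d1, then zero-pad to 6 bytes: K' = 11 d1 00 00 00 00.
K' ⊕ ipad = 27 e7 36 36 36 36.
Inner input = 27 e7 36 36 36 36 ∥ 20 56 7f.
Inner hash: even-index sum = 306 mod 256 = 50; odd-index sum = 425 mod 256 = 169 → 32 a9.

32a9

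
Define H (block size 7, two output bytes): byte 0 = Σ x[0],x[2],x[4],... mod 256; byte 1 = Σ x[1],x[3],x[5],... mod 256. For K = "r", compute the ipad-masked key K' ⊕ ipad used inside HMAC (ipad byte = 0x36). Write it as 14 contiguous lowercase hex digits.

44363636363636

Key "r" = 72 is 1 byte ≤ B = 7; zero-pad to 7 bytes: K' = 72 00 00 00 00 00 00.
XOR each byte with 0x36: 72⊕36=44, 00⊕36=36, 00⊕36=36, 00⊕36=36, 00⊕36=36, 00⊕36=36, 00⊕36=36.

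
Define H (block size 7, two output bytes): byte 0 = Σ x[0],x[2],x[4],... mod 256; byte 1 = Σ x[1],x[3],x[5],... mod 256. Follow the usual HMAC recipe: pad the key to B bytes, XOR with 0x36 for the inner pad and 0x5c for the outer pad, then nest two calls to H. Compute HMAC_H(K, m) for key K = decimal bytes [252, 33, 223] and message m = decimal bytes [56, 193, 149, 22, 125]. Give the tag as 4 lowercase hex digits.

Key decimal bytes [252, 33, 223] = fc 21 df is 3 bytes ≤ B = 7; zero-pad to 7 bytes: K' = fc 21 df 00 00 00 00.
K' ⊕ ipad = ca 17 e9 36 36 36 36.  K' ⊕ opad = a0 7d 83 5c 5c 5c 5c.
Inner input = (K'⊕ipad) ∥ m = ca 17 e9 36 36 36 36 ∥ 38 c1 95 16 7d.
Inner hash: even-index sum = 758 mod 256 = 246; odd-index sum = 461 mod 256 = 205 → f6 cd.
Outer input = (K'⊕opad) ∥ inner = a0 7d 83 5c 5c 5c 5c ∥ f6 cd.
Outer hash (tag): even-index sum = 680 mod 256 = 168; odd-index sum = 555 mod 256 = 43 → a8 2b.

a82b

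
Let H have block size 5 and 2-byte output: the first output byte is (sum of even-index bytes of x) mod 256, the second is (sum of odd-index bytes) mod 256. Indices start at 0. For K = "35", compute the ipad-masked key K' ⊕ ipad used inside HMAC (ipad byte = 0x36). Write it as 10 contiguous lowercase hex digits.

Key "35" = 33 35 is 2 bytes ≤ B = 5; zero-pad to 5 bytes: K' = 33 35 00 00 00.
XOR each byte with 0x36: 33⊕36=05, 35⊕36=03, 00⊕36=36, 00⊕36=36, 00⊕36=36.

0503363636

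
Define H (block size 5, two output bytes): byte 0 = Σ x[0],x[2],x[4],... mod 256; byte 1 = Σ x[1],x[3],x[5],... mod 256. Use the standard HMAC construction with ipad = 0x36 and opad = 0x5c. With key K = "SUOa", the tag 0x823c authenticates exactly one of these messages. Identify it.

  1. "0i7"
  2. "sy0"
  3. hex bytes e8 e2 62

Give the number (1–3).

Key "SUOa" = 53 55 4f 61 is 4 bytes ≤ B = 5; zero-pad to 5 bytes: K' = 53 55 4f 61 00.
K' ⊕ ipad = 65 63 79 57 36; K' ⊕ opad = 0f 09 13 3d 5c.
m1: inner = H(65 63 79 57 36 30 69 37) = 7d 21; tag = H(0f 09 13 3d 5c 7d 21) = 9fc3
m2: inner = H(65 63 79 57 36 73 79 30) = 8d 5d; tag = H(0f 09 13 3d 5c 8d 5d) = dbd3
m3: inner = H(65 63 79 57 36 e8 e2 62) = f6 04; tag = H(0f 09 13 3d 5c f6 04) = 823c ← matches

3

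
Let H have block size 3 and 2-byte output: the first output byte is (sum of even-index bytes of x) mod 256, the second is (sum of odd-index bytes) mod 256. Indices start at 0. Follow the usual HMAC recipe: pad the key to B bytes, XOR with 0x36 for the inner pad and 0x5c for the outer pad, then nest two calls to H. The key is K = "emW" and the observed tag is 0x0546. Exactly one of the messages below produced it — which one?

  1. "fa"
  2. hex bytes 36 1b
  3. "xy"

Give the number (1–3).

1

Key "emW" = 65 6d 57 is exactly B = 3 bytes: K' = 65 6d 57.
K' ⊕ ipad = 53 5b 61; K' ⊕ opad = 39 31 0b.
m1: inner = H(53 5b 61 66 61) = 15 c1; tag = H(39 31 0b 15 c1) = 0546 ← matches
m2: inner = H(53 5b 61 36 1b) = cf 91; tag = H(39 31 0b cf 91) = d500
m3: inner = H(53 5b 61 78 79) = 2d d3; tag = H(39 31 0b 2d d3) = 175e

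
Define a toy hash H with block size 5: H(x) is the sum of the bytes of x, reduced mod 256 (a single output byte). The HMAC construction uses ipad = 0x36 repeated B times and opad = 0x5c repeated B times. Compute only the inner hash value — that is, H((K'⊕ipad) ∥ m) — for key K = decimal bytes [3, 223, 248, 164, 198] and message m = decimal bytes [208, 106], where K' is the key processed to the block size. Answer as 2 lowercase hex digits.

Key decimal bytes [3, 223, 248, 164, 198] = 03 df f8 a4 c6 is exactly B = 5 bytes: K' = 03 df f8 a4 c6.
K' ⊕ ipad = 35 e9 ce 92 f0.
Inner input = 35 e9 ce 92 f0 ∥ d0 6a.
Inner hash: sum = 53+233+206+146+240+208+106 = 1192; mod 256 = 168 → a8.

a8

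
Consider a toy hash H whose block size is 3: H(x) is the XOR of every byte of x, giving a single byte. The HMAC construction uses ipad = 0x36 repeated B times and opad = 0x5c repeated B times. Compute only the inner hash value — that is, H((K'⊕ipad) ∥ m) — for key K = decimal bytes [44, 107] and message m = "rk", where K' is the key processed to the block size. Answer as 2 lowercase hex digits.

68

Key decimal bytes [44, 107] = 2c 6b is 2 bytes ≤ B = 3; zero-pad to 3 bytes: K' = 2c 6b 00.
K' ⊕ ipad = 1a 5d 36.
Inner input = 1a 5d 36 ∥ 72 6b.
Inner hash: XOR 1a⊕5d⊕36⊕72⊕6b = 68.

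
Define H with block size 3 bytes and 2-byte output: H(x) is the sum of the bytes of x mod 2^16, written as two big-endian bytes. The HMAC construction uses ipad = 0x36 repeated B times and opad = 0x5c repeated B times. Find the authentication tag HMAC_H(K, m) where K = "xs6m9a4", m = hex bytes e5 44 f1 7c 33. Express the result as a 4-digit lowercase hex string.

015a

Key "xs6m9a4" = 78 73 36 6d 39 61 34 is 7 bytes > B = 3, so hash it first: H(key) = 02 5c, then zero-pad to 3 bytes: K' = 02 5c 00.
K' ⊕ ipad = 34 6a 36.  K' ⊕ opad = 5e 00 5c.
Inner input = (K'⊕ipad) ∥ m = 34 6a 36 ∥ e5 44 f1 7c 33.
Inner hash: sum = 52+106+54+229+68+241+124+51 = 925 → 03 9d.
Outer input = (K'⊕opad) ∥ inner = 5e 00 5c ∥ 03 9d.
Outer hash (tag): sum = 94+0+92+3+157 = 346 → 01 5a.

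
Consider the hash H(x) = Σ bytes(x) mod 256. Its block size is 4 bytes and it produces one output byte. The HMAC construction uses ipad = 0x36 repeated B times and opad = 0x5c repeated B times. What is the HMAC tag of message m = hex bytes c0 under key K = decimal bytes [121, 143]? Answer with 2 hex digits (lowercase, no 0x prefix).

e4

Key decimal bytes [121, 143] = 79 8f is 2 bytes ≤ B = 4; zero-pad to 4 bytes: K' = 79 8f 00 00.
K' ⊕ ipad = 4f b9 36 36.  K' ⊕ opad = 25 d3 5c 5c.
Inner input = (K'⊕ipad) ∥ m = 4f b9 36 36 ∥ c0.
Inner hash: sum = 79+185+54+54+192 = 564; mod 256 = 52 → 34.
Outer input = (K'⊕opad) ∥ inner = 25 d3 5c 5c ∥ 34.
Outer hash (tag): sum = 37+211+92+92+52 = 484; mod 256 = 228 → e4.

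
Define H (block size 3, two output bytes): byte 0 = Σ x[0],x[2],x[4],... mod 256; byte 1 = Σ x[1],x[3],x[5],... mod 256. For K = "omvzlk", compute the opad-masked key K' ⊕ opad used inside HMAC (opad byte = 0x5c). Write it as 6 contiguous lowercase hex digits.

Key "omvzlk" = 6f 6d 76 7a 6c 6b is 6 bytes > B = 3, so hash it first: H(key) = 51 52, then zero-pad to 3 bytes: K' = 51 52 00.
XOR each byte with 0x5c: 51⊕5c=0d, 52⊕5c=0e, 00⊕5c=5c.

0d0e5c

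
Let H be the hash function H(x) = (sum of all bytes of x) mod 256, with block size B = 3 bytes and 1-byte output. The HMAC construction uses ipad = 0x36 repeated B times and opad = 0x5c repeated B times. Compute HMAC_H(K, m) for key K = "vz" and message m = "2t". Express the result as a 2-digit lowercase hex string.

Key "vz" = 76 7a is 2 bytes ≤ B = 3; zero-pad to 3 bytes: K' = 76 7a 00.
K' ⊕ ipad = 40 4c 36.  K' ⊕ opad = 2a 26 5c.
Inner input = (K'⊕ipad) ∥ m = 40 4c 36 ∥ 32 74.
Inner hash: sum = 64+76+54+50+116 = 360; mod 256 = 104 → 68.
Outer input = (K'⊕opad) ∥ inner = 2a 26 5c ∥ 68.
Outer hash (tag): sum = 42+38+92+104 = 276; mod 256 = 20 → 14.

14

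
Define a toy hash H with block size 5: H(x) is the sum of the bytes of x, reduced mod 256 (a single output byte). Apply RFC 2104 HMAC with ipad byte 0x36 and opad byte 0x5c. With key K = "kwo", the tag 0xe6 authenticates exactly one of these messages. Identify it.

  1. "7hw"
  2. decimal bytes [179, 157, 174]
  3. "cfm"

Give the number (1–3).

3

Key "kwo" = 6b 77 6f is 3 bytes ≤ B = 5; zero-pad to 5 bytes: K' = 6b 77 6f 00 00.
K' ⊕ ipad = 5d 41 59 36 36; K' ⊕ opad = 37 2b 33 5c 5c.
m1: inner = H(5d 41 59 36 36 37 68 77) = 79; tag = H(37 2b 33 5c 5c 79) = c6
m2: inner = H(5d 41 59 36 36 b3 9d ae) = 61; tag = H(37 2b 33 5c 5c 61) = ae
m3: inner = H(5d 41 59 36 36 63 66 6d) = 99; tag = H(37 2b 33 5c 5c 99) = e6 ← matches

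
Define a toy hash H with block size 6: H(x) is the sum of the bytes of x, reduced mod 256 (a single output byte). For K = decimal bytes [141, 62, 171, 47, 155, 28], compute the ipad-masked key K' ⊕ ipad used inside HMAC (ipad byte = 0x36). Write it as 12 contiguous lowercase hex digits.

bb089d19ad2a

Key decimal bytes [141, 62, 171, 47, 155, 28] = 8d 3e ab 2f 9b 1c is exactly B = 6 bytes: K' = 8d 3e ab 2f 9b 1c.
XOR each byte with 0x36: 8d⊕36=bb, 3e⊕36=08, ab⊕36=9d, 2f⊕36=19, 9b⊕36=ad, 1c⊕36=2a.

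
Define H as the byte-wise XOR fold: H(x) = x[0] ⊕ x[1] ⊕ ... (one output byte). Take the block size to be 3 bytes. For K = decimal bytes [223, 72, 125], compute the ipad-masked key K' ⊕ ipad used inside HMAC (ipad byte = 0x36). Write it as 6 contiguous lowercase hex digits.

Key decimal bytes [223, 72, 125] = df 48 7d is exactly B = 3 bytes: K' = df 48 7d.
XOR each byte with 0x36: df⊕36=e9, 48⊕36=7e, 7d⊕36=4b.

e97e4b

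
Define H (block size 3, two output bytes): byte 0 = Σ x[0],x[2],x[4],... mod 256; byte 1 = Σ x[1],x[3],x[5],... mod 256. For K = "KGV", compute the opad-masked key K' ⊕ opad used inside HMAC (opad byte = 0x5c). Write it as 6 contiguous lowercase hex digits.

171b0a

Key "KGV" = 4b 47 56 is exactly B = 3 bytes: K' = 4b 47 56.
XOR each byte with 0x5c: 4b⊕5c=17, 47⊕5c=1b, 56⊕5c=0a.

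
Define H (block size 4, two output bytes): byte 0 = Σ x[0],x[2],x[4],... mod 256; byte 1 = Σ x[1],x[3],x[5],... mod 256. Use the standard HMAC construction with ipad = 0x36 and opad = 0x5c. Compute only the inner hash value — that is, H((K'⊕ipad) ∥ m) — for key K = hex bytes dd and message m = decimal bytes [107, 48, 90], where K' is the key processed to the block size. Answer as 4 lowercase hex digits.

e69c

Key hex bytes dd is 1 byte ≤ B = 4; zero-pad to 4 bytes: K' = dd 00 00 00.
K' ⊕ ipad = eb 36 36 36.
Inner input = eb 36 36 36 ∥ 6b 30 5a.
Inner hash: even-index sum = 486 mod 256 = 230; odd-index sum = 156 mod 256 = 156 → e6 9c.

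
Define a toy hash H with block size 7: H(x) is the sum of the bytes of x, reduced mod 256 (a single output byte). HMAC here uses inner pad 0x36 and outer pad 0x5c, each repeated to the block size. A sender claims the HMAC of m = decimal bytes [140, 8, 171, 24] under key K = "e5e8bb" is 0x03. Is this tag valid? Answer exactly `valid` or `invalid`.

Key "e5e8bb" = 65 35 65 38 62 62 is 6 bytes ≤ B = 7; zero-pad to 7 bytes: K' = 65 35 65 38 62 62 00.
K' ⊕ ipad = 53 03 53 0e 54 54 36; K' ⊕ opad = 39 69 39 64 3e 3e 5c.
Inner hash: sum = 83+3+83+14+84+84+54+140+8+171+24 = 748; mod 256 = 236 → ec.
Outer hash (recomputed tag): sum = 57+105+57+100+62+62+92+236 = 771; mod 256 = 3 → 03.
Recomputed tag = 03; claimed = 03 → match.

valid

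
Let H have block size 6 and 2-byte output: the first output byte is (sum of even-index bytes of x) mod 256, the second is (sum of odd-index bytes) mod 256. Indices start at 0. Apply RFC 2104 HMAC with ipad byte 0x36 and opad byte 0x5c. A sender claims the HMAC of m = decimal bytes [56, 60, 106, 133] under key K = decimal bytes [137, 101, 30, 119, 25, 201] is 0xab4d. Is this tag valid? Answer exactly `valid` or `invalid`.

Key decimal bytes [137, 101, 30, 119, 25, 201] = 89 65 1e 77 19 c9 is exactly B = 6 bytes: K' = 89 65 1e 77 19 c9.
K' ⊕ ipad = bf 53 28 41 2f ff; K' ⊕ opad = d5 39 42 2b 45 95.
Inner hash: even-index sum = 440 mod 256 = 184; odd-index sum = 596 mod 256 = 84 → b8 54.
Outer hash (recomputed tag): even-index sum = 532 mod 256 = 20; odd-index sum = 333 mod 256 = 77 → 14 4d.
Recomputed tag = 144d; claimed = ab4d → mismatch.

invalid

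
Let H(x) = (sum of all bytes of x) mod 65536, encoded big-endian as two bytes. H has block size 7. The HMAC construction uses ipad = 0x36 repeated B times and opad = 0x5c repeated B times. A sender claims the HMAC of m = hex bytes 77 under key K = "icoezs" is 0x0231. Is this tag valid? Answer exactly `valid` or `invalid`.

Key "icoezs" = 69 63 6f 65 7a 73 is 6 bytes ≤ B = 7; zero-pad to 7 bytes: K' = 69 63 6f 65 7a 73 00.
K' ⊕ ipad = 5f 55 59 53 4c 45 36; K' ⊕ opad = 35 3f 33 39 26 2f 5c.
Inner hash: sum = 95+85+89+83+76+69+54+119 = 670 → 02 9e.
Outer hash (recomputed tag): sum = 53+63+51+57+38+47+92+2+158 = 561 → 02 31.
Recomputed tag = 0231; claimed = 0231 → match.

valid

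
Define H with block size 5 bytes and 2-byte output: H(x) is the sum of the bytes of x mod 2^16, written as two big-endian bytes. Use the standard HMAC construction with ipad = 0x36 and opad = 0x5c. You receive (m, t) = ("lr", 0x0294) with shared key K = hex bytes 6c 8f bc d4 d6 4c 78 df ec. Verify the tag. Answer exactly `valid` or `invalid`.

valid

Key hex bytes 6c 8f bc d4 d6 4c 78 df ec is 9 bytes > B = 5, so hash it first: H(key) = 05 f0, then zero-pad to 5 bytes: K' = 05 f0 00 00 00.
K' ⊕ ipad = 33 c6 36 36 36; K' ⊕ opad = 59 ac 5c 5c 5c.
Inner hash: sum = 51+198+54+54+54+108+114 = 633 → 02 79.
Outer hash (recomputed tag): sum = 89+172+92+92+92+2+121 = 660 → 02 94.
Recomputed tag = 0294; claimed = 0294 → match.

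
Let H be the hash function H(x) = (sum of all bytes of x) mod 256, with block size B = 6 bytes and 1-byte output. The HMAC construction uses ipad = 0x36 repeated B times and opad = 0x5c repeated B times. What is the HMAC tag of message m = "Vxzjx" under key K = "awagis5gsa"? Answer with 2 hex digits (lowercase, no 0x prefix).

Key "awagis5gsa" = 61 77 61 67 69 73 35 67 73 61 is 10 bytes > B = 6, so hash it first: H(key) = ec, then zero-pad to 6 bytes: K' = ec 00 00 00 00 00.
K' ⊕ ipad = da 36 36 36 36 36.  K' ⊕ opad = b0 5c 5c 5c 5c 5c.
Inner input = (K'⊕ipad) ∥ m = da 36 36 36 36 36 ∥ 56 78 7a 6a 78.
Inner hash: sum = 218+54+54+54+54+54+86+120+122+106+120 = 1042; mod 256 = 18 → 12.
Outer input = (K'⊕opad) ∥ inner = b0 5c 5c 5c 5c 5c ∥ 12.
Outer hash (tag): sum = 176+92+92+92+92+92+18 = 654; mod 256 = 142 → 8e.

8e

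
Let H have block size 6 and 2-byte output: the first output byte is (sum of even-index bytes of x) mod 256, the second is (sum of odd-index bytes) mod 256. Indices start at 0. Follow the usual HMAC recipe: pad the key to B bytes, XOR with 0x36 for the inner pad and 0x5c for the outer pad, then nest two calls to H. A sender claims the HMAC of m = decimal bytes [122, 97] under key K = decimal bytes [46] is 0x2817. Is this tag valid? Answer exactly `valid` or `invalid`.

Key decimal bytes [46] = 2e is 1 byte ≤ B = 6; zero-pad to 6 bytes: K' = 2e 00 00 00 00 00.
K' ⊕ ipad = 18 36 36 36 36 36; K' ⊕ opad = 72 5c 5c 5c 5c 5c.
Inner hash: even-index sum = 254 mod 256 = 254; odd-index sum = 259 mod 256 = 3 → fe 03.
Outer hash (recomputed tag): even-index sum = 552 mod 256 = 40; odd-index sum = 279 mod 256 = 23 → 28 17.
Recomputed tag = 2817; claimed = 2817 → match.

valid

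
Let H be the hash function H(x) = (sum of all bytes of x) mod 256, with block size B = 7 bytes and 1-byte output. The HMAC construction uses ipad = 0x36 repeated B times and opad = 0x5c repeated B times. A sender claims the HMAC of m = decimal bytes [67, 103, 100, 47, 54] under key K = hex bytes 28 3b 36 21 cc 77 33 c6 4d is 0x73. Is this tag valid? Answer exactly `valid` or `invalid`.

valid

Key hex bytes 28 3b 36 21 cc 77 33 c6 4d is 9 bytes > B = 7, so hash it first: H(key) = 43, then zero-pad to 7 bytes: K' = 43 00 00 00 00 00 00.
K' ⊕ ipad = 75 36 36 36 36 36 36; K' ⊕ opad = 1f 5c 5c 5c 5c 5c 5c.
Inner hash: sum = 117+54+54+54+54+54+54+67+103+100+47+54 = 812; mod 256 = 44 → 2c.
Outer hash (recomputed tag): sum = 31+92+92+92+92+92+92+44 = 627; mod 256 = 115 → 73.
Recomputed tag = 73; claimed = 73 → match.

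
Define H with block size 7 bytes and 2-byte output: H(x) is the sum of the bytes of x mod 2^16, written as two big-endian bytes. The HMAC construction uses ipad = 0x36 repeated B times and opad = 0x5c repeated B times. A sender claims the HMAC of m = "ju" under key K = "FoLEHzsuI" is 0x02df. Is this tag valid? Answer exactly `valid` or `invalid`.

Key "FoLEHzsuI" = 46 6f 4c 45 48 7a 73 75 49 is 9 bytes > B = 7, so hash it first: H(key) = 03 39, then zero-pad to 7 bytes: K' = 03 39 00 00 00 00 00.
K' ⊕ ipad = 35 0f 36 36 36 36 36; K' ⊕ opad = 5f 65 5c 5c 5c 5c 5c.
Inner hash: sum = 53+15+54+54+54+54+54+106+117 = 561 → 02 31.
Outer hash (recomputed tag): sum = 95+101+92+92+92+92+92+2+49 = 707 → 02 c3.
Recomputed tag = 02c3; claimed = 02df → mismatch.

invalid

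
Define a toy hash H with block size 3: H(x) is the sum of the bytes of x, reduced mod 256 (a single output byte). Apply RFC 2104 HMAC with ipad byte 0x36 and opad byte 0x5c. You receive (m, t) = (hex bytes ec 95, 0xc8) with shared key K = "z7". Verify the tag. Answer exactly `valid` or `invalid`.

invalid

Key "z7" = 7a 37 is 2 bytes ≤ B = 3; zero-pad to 3 bytes: K' = 7a 37 00.
K' ⊕ ipad = 4c 01 36; K' ⊕ opad = 26 6b 5c.
Inner hash: sum = 76+1+54+236+149 = 516; mod 256 = 4 → 04.
Outer hash (recomputed tag): sum = 38+107+92+4 = 241 → f1.
Recomputed tag = f1; claimed = c8 → mismatch.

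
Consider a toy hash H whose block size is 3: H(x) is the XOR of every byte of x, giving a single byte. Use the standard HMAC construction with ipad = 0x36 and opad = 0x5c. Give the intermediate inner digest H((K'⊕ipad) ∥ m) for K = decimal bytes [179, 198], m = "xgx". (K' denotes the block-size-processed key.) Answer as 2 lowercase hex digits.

24

Key decimal bytes [179, 198] = b3 c6 is 2 bytes ≤ B = 3; zero-pad to 3 bytes: K' = b3 c6 00.
K' ⊕ ipad = 85 f0 36.
Inner input = 85 f0 36 ∥ 78 67 78.
Inner hash: XOR 85⊕f0⊕36⊕78⊕67⊕78 = 24.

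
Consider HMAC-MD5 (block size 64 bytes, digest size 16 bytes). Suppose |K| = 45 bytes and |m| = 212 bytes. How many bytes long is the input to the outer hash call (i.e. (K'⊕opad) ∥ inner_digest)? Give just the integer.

Key is 45 ≤ 64 bytes, zero-padded: |K'| = 64.
Outer input = (K'⊕opad) ∥ H(inner) → 64 + 16 = 80 bytes.

80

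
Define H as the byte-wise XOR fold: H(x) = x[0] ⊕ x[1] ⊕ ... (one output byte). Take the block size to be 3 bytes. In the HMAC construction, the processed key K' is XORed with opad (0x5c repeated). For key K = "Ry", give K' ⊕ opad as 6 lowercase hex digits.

Key "Ry" = 52 79 is 2 bytes ≤ B = 3; zero-pad to 3 bytes: K' = 52 79 00.
XOR each byte with 0x5c: 52⊕5c=0e, 79⊕5c=25, 00⊕5c=5c.

0e255c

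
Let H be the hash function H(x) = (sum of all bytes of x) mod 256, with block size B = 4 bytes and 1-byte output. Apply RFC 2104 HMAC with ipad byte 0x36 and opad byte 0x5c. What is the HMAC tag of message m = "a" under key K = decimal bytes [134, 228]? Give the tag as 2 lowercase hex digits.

Key decimal bytes [134, 228] = 86 e4 is 2 bytes ≤ B = 4; zero-pad to 4 bytes: K' = 86 e4 00 00.
K' ⊕ ipad = b0 d2 36 36.  K' ⊕ opad = da b8 5c 5c.
Inner input = (K'⊕ipad) ∥ m = b0 d2 36 36 ∥ 61.
Inner hash: sum = 176+210+54+54+97 = 591; mod 256 = 79 → 4f.
Outer input = (K'⊕opad) ∥ inner = da b8 5c 5c ∥ 4f.
Outer hash (tag): sum = 218+184+92+92+79 = 665; mod 256 = 153 → 99.

99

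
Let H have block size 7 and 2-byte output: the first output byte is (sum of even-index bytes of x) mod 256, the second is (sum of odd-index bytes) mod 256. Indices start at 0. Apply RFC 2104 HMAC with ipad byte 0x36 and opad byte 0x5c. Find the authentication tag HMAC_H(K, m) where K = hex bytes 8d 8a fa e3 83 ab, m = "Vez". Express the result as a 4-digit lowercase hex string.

b063

Key hex bytes 8d 8a fa e3 83 ab is 6 bytes ≤ B = 7; zero-pad to 7 bytes: K' = 8d 8a fa e3 83 ab 00.
K' ⊕ ipad = bb bc cc d5 b5 9d 36.  K' ⊕ opad = d1 d6 a6 bf df f7 5c.
Inner input = (K'⊕ipad) ∥ m = bb bc cc d5 b5 9d 36 ∥ 56 65 7a.
Inner hash: even-index sum = 727 mod 256 = 215; odd-index sum = 766 mod 256 = 254 → d7 fe.
Outer input = (K'⊕opad) ∥ inner = d1 d6 a6 bf df f7 5c ∥ d7 fe.
Outer hash (tag): even-index sum = 944 mod 256 = 176; odd-index sum = 867 mod 256 = 99 → b0 63.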